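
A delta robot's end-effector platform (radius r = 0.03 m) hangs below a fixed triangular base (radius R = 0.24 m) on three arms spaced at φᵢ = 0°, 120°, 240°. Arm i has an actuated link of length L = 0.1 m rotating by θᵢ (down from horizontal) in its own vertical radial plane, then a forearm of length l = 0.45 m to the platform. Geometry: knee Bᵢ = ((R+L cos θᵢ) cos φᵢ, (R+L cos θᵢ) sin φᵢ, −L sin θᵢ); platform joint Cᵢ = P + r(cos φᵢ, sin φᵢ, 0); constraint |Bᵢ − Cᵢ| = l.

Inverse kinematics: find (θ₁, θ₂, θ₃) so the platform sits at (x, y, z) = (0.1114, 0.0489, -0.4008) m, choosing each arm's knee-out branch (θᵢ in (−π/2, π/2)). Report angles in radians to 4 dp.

θ₁ = -0.0003, θ₂ = 0.8722, θ₃ = 1.3960

φ1=0.0° → target in arm frame (0.1114, 0.0489)
  e−x'=0.0986;  (l²−L²−(e−x')²−y'²−z²)/2L = 0.0987
  γ=atan2(-0.4008,0.0986)=-1.3296;  ψ=arccos(0.2392)=1.3293;  θ1=γ+ψ≈-0.0003
φ2=120.0° → target in arm frame (-0.0134, -0.1209)
  A=0.2234, B=-0.4008, C=(l²−L²−A²−y'²−z²)/(2L)=-0.1632
  γ=atan2(-0.4008,0.2234)=-1.0624;  ψ=arccos(-0.3558)=1.9346;  θ2=γ+ψ≈0.8722
rotate P by −φ3: (-0.0980, 0.0720, -0.4008)
  A cos θ + B sin θ = C:  0.3080·cos θ + -0.4008·sin θ = -0.3411
  √(A²+B²)=0.5055;  θ3 = -0.9155+2.3115 ≈ 1.3960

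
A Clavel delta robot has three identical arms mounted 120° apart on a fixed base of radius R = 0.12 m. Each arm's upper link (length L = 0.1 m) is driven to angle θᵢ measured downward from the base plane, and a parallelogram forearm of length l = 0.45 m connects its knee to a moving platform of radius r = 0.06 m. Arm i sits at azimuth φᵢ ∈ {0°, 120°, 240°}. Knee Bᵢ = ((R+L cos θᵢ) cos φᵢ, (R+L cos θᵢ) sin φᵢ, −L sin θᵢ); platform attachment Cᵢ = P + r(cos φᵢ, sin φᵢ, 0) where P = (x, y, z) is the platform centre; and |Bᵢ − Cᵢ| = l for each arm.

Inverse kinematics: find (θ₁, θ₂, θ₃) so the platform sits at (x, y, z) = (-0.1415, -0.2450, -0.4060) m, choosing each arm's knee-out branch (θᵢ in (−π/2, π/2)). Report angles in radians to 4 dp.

θ₁ = 1.3962, θ₂ = 1.3960, θ₃ = -0.2620

arm 1 (φ=0.0°): x'=-0.1415, y'=-0.2450
  A cos θ + B sin θ = C:  0.2015·cos θ + -0.4060·sin θ = -0.3648
  γ=atan2(-0.4060,0.2015)=-1.1101;  ψ=arccos(-0.8049)=2.5063;  θ1=γ+ψ≈1.3962
φ2=120.0° → target in arm frame (-0.1414, 0.2450)
  A cos θ + B sin θ = C:  0.2014·cos θ + -0.4060·sin θ = -0.3648
  γ=atan2(-0.4060,0.2014)=-1.1103;  ψ=arccos(-0.8048)=2.5062;  θ2=γ+ψ≈1.3960
arm 3 (φ=240.0°): x'=0.2829, y'=0.0000
  A cos θ + B sin θ = C:  -0.2229·cos θ + -0.4060·sin θ = -0.1102
  γ=atan2(-0.4060,-0.2229)=-2.0729;  ψ=arccos(-0.2378)=1.8109;  θ3=γ+ψ≈-0.2620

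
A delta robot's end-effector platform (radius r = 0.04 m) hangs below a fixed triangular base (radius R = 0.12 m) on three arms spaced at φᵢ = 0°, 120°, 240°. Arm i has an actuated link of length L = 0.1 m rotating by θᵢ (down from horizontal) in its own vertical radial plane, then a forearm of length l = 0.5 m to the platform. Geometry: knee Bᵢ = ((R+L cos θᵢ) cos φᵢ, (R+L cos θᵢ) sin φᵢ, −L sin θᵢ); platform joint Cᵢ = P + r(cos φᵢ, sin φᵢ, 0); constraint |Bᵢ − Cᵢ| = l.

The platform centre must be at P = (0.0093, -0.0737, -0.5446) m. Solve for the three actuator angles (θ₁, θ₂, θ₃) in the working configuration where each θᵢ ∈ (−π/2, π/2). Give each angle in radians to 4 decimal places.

θ₁ = 0.7854, θ₂ = 1.0470, θ₃ = 0.6106

φ1=0.0° → target in arm frame (0.0093, -0.0737)
  e−x'=0.0707;  (l²−L²−(e−x')²−y'²−z²)/2L = -0.3351
  √(A²+B²)=0.5492;  θ1 = -1.4417+2.2271 ≈ 0.7854
φ2=120.0° → target in arm frame (-0.0685, 0.0288)
  A=0.1485, B=-0.5446, C=(l²−L²−A²−y'²−z²)/(2L)=-0.3973
  √(A²+B²)=0.5645;  θ2 = -1.3046+2.3516 ≈ 1.0470
arm 3 (φ=240.0°): x'=0.0592, y'=0.0449
  e−x'=0.0208;  (l²−L²−(e−x')²−y'²−z²)/2L = -0.2952
  √(A²+B²)=0.5450;  θ3 = -1.5326+2.1432 ≈ 0.6106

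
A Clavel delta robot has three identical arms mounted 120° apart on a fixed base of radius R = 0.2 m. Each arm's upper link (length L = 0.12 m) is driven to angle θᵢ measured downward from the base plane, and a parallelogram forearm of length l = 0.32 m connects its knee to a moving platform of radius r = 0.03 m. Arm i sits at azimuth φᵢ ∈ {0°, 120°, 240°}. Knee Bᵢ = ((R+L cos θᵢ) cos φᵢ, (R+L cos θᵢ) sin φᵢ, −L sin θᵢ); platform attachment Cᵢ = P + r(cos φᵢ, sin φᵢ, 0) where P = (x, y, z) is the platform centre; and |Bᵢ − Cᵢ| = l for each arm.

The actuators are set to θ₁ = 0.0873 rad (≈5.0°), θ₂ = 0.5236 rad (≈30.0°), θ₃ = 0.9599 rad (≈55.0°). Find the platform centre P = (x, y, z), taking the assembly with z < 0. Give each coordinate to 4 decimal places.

arm 1 at φ=0.0°: ρ1 = 0.2895;  S1 = (0.2895, 0.0000, -0.0105)
arm 2 at φ=120.0°: ρ2 = 0.2739;  S2 = (-0.1370, 0.2372, -0.0600)
arm 3 at φ=240.0°: ρ3 = 0.2388;  S3 = (-0.1194, -0.2068, -0.0983)
eliminate P² terms by subtracting sphere 1 from 2 and 3
[-0.8530 0.4744 -0.0991]·P = -0.0053;  [-0.8179 -0.4137 -0.1757]·P = -0.0172
det = 0.7409;  x = 0.0140+-0.1678z,  y = 0.0140+-0.0929z
quadratic in z: (1.0368)z²+(0.1108)z+(-0.0262)=0, √Δ=0.3476 → z ∈ {-0.2211, 0.1142}; z = -0.2211 (taking z<0)
x = 0.0511, y = 0.0345

(0.0511, 0.0345, -0.2211)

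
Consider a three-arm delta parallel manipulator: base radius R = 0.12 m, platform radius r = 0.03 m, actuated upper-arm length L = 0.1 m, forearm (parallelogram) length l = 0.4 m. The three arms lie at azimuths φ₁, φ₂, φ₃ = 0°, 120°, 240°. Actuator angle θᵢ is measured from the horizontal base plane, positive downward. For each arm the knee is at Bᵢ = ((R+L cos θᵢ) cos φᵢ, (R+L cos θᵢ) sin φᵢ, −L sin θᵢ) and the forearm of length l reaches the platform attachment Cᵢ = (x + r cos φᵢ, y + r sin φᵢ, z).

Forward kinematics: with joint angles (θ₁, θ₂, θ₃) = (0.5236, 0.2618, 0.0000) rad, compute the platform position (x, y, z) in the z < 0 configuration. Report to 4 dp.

φ1=0.0°: virtual centre (0.1766, 0.0000, -0.0500), radius l
φ2=120.0°: virtual centre (-0.0933, 0.1616, -0.0259), radius l
φ3=240.0°: virtual centre (-0.0950, -0.1645, 0.0000), radius l
eliminate P² terms by subtracting sphere 1 from 2 and 3
plane₁₂: -0.5398x+0.3232y+0.0482z = 0.0018
Cramer: x(z) = -0.0039+0.1364z;  y(z) = -0.0009+0.0786z
into |P−S₁|² = l²: 1.0248z² + 0.0506z + -0.1249 = 0;  Δ = 0.5147;  z = -0.3747 or 0.3253 → z<0 root = -0.3747
x = -0.0550, y = -0.0304

(-0.0550, -0.0304, -0.3747)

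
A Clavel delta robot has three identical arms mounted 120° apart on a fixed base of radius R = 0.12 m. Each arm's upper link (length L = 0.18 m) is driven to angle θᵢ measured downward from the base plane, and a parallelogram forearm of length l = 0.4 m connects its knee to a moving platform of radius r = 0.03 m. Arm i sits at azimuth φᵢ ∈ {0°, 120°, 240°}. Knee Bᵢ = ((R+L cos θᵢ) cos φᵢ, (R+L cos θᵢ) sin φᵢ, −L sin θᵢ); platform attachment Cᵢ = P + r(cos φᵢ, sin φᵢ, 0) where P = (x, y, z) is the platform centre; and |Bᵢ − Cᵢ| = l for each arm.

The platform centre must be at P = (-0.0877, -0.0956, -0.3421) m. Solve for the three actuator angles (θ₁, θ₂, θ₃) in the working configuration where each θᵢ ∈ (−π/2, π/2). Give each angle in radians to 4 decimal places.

rotate P by −φ1: (-0.0877, -0.0956, -0.3421)
  A=0.1777, B=-0.3421, C=(l²−L²−A²−y'²−z²)/(2L)=-0.0837
  γ=atan2(-0.3421,0.1777)=-1.0917;  ψ=arccos(-0.2172)=1.7898;  θ1=γ+ψ≈0.6981
φ2=120.0° → target in arm frame (-0.0389, 0.1238)
  A cos θ + B sin θ = C:  0.1289·cos θ + -0.3421·sin θ = -0.0594
  √(A²+B²)=0.3656;  θ2 = -1.2103+1.7339 ≈ 0.5236
φ3=240.0° → target in arm frame (0.1266, -0.0282)
  e−x'=-0.0366;  (l²−L²−(e−x')²−y'²−z²)/2L = 0.0234
  γ=atan2(-0.3421,-0.0366)=-1.6775;  ψ=arccos(0.0681)=1.5027;  θ3=γ+ψ≈-0.1748

θ₁ = 0.6981, θ₂ = 0.5236, θ₃ = -0.1748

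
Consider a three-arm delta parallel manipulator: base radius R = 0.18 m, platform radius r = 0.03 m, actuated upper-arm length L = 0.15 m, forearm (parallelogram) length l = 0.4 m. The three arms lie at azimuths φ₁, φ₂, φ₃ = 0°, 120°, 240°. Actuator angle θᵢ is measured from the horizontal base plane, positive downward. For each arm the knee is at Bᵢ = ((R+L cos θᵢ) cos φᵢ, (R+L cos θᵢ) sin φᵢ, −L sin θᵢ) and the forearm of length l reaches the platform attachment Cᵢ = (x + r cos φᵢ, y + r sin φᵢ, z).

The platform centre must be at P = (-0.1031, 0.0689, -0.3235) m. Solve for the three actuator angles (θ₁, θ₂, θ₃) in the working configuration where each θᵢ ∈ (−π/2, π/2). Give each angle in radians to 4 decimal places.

rotate P by −φ1: (-0.1031, 0.0689, -0.3235)
  A cos θ + B sin θ = C:  0.2531·cos θ + -0.3235·sin θ = -0.1199
  γ=atan2(-0.3235,0.2531)=-0.9069;  ψ=arccos(-0.2918)=1.8669;  θ1=γ+ψ≈0.9600
rotate P by −φ2: (0.1112, 0.0548, -0.3235)
  A cos θ + B sin θ = C:  0.0388·cos θ + -0.3235·sin θ = 0.0945
  √(A²+B²)=0.3258;  θ2 = -1.4515+1.2767 ≈ -0.1748
rotate P by −φ3: (-0.0081, -0.1237, -0.3235)
  e−x'=0.1581;  (l²−L²−(e−x')²−y'²−z²)/2L = -0.0249
  θ3 = atan2(B,A) + arccos(C/0.3601) = 0.5238

θ₁ = 0.9600, θ₂ = -0.1748, θ₃ = 0.5238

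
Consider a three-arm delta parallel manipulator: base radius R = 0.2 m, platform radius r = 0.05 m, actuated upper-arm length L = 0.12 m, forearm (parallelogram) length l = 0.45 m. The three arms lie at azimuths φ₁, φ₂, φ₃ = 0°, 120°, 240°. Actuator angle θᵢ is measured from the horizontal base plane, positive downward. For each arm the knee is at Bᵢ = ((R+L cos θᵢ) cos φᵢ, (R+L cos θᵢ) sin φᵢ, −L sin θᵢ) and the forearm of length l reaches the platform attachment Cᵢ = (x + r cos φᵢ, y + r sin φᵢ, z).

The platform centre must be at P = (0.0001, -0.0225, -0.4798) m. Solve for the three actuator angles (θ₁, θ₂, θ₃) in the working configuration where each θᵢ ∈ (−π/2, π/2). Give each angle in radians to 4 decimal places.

θ₁ = 0.8726, θ₂ = 0.9598, θ₃ = 0.7856

φ1=0.0° → target in arm frame (0.0001, -0.0225)
  A cos θ + B sin θ = C:  0.1499·cos θ + -0.4798·sin θ = -0.2712
  √(A²+B²)=0.5027;  θ1 = -1.2680+2.1406 ≈ 0.8726
arm 2 (φ=120.0°): x'=-0.0195, y'=0.0112
  A=0.1695, B=-0.4798, C=(l²−L²−A²−y'²−z²)/(2L)=-0.2957
  θ2 = atan2(B,A) + arccos(C/0.5089) = 0.9598
arm 3 (φ=240.0°): x'=0.0194, y'=0.0113
  e−x'=0.1306;  (l²−L²−(e−x')²−y'²−z²)/2L = -0.2470
  θ3 = atan2(B,A) + arccos(C/0.4972) = 0.7856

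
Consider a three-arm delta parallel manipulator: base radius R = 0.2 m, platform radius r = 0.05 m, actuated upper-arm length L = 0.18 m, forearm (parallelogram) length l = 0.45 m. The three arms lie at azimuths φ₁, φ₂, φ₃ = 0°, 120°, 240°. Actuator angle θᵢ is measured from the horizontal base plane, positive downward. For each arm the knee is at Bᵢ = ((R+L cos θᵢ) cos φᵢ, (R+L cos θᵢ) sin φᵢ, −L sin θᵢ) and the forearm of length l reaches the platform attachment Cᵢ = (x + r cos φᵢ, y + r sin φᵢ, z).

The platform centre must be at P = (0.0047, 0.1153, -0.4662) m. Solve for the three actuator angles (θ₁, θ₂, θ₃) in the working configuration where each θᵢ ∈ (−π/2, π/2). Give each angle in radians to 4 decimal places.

θ₁ = 0.7851, θ₂ = 0.4364, θ₃ = 1.1344

φ1=0.0° → target in arm frame (0.0047, 0.1153)
  A=0.1453, B=-0.4662, C=(l²−L²−A²−y'²−z²)/(2L)=-0.2268
  √(A²+B²)=0.4883;  θ1 = -1.2687+2.0538 ≈ 0.7851
rotate P by −φ2: (0.0975, -0.0617, -0.4662)
  A=0.0525, B=-0.4662, C=(l²−L²−A²−y'²−z²)/(2L)=-0.1495
  θ2 = atan2(B,A) + arccos(C/0.4691) = 0.4364
arm 3 (φ=240.0°): x'=-0.1022, y'=-0.0536
  e−x'=0.2522;  (l²−L²−(e−x')²−y'²−z²)/2L = -0.3159
  γ=atan2(-0.4662,0.2522)=-1.0749;  ψ=arccos(-0.5960)=2.2093;  θ3=γ+ψ≈1.1344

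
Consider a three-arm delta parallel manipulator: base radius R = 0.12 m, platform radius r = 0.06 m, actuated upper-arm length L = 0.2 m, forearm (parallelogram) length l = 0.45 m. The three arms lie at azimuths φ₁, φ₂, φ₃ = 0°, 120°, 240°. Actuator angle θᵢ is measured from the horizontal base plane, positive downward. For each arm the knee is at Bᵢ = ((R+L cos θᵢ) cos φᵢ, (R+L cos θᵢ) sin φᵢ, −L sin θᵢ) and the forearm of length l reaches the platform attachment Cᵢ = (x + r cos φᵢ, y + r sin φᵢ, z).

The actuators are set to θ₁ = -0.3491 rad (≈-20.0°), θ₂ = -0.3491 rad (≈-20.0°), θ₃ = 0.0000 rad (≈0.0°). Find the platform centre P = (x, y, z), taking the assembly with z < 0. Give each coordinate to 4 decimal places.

(0.0277, 0.0479, -0.3211)

arm 1 at φ=0.0°: e+L cos θ1 = 0.2479;  O1 = (0.2479, 0.0000, 0.0684)
O2 = (0.2479·cos120.0°, 0.2479·sin120.0°, 0.0684) = (-0.1240, 0.2147, 0.0684)
O3 = (0.2600·cos240.0°, 0.2600·sin240.0°, 0.0000) = (-0.1300, -0.2252, 0.0000)
subtract pairs → two planes through P
plane₁₂: -0.7438x+0.4294y+0.0000z = 0.0000
det = 0.6596;  x = -0.0009+-0.0891z,  y = -0.0016+-0.1543z
sphere 1 gives Az²+Bz+C=0 with A=1.0317, B=-0.0920, C=-0.1359;  B²−4AC=0.5692;  roots -0.3211, 0.4102;  negative root z = -0.3211
x = 0.0277, y = 0.0479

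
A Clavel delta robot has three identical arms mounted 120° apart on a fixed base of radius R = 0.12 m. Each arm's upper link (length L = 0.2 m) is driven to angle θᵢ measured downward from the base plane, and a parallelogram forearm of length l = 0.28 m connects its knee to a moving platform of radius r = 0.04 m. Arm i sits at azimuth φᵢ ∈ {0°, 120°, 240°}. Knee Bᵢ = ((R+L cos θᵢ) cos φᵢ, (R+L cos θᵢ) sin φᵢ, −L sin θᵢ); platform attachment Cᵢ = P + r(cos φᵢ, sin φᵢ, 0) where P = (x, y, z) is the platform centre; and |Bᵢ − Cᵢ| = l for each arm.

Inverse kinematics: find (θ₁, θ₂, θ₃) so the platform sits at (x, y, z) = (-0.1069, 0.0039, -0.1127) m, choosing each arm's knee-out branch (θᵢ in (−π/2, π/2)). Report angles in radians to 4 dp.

arm 1 (φ=0.0°): x'=-0.1069, y'=0.0039
  A cos θ + B sin θ = C:  0.1869·cos θ + -0.1127·sin θ = -0.0231
  γ=atan2(-0.1127,0.1869)=-0.5426;  ψ=arccos(-0.1059)=1.6769;  θ1=γ+ψ≈1.1343
rotate P by −φ2: (0.0568, 0.0906, -0.1127)
  A cos θ + B sin θ = C:  0.0232·cos θ + -0.1127·sin θ = 0.0424
  √(A²+B²)=0.1151;  θ2 = -1.3680+1.1937 ≈ -0.1743
rotate P by −φ3: (0.0501, -0.0945, -0.1127)
  A=0.0299, B=-0.1127, C=(l²−L²−A²−y'²−z²)/(2L)=0.0397
  γ=atan2(-0.1127,0.0299)=-1.3112;  ψ=arccos(0.3402)=1.2237;  θ3=γ+ψ≈-0.0876

θ₁ = 1.1343, θ₂ = -0.1743, θ₃ = -0.0876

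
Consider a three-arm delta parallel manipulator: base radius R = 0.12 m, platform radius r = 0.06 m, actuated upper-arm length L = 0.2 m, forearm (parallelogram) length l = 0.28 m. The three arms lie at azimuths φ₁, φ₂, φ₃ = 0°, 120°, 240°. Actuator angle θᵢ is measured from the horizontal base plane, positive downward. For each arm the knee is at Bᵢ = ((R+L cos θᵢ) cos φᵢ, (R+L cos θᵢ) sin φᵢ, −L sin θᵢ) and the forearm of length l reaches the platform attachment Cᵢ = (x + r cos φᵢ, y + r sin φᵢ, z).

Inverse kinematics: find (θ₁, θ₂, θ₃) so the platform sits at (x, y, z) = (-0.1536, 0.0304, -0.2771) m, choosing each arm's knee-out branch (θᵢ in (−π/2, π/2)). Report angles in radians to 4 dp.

arm 1 (φ=0.0°): x'=-0.1536, y'=0.0304
  e−x'=0.2136;  (l²−L²−(e−x')²−y'²−z²)/2L = -0.2123
  θ1 = atan2(B,A) + arccos(C/0.3499) = 1.3089
rotate P by −φ2: (0.1031, 0.1178, -0.2771)
  e−x'=-0.0431;  (l²−L²−(e−x')²−y'²−z²)/2L = -0.1353
  √(A²+B²)=0.2804;  θ2 = -1.7252+2.0743 ≈ 0.3491
rotate P by −φ3: (0.0505, -0.1482, -0.2771)
  A cos θ + B sin θ = C:  0.0095·cos θ + -0.2771·sin θ = -0.1511
  γ=atan2(-0.2771,0.0095)=-1.5364;  ψ=arccos(-0.5450)=2.1472;  θ3=γ+ψ≈0.6108

θ₁ = 1.3089, θ₂ = 0.3491, θ₃ = 0.6108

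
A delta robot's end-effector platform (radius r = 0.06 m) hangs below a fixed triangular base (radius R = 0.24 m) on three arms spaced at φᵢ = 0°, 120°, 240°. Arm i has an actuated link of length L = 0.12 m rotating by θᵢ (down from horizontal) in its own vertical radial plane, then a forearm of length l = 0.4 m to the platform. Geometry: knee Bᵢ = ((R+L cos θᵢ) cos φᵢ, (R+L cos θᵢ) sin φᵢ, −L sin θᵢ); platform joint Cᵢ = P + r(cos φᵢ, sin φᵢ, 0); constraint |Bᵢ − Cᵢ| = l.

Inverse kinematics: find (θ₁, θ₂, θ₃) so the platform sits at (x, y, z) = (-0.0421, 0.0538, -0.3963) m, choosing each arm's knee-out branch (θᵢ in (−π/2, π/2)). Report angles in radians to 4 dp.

arm 1 (φ=0.0°): x'=-0.0421, y'=0.0538
  A=0.2221, B=-0.3963, C=(l²−L²−A²−y'²−z²)/(2L)=-0.2653
  θ1 = atan2(B,A) + arccos(C/0.4543) = 1.1345
φ2=120.0° → target in arm frame (0.0676, 0.0096)
  A=0.1124, B=-0.3963, C=(l²−L²−A²−y'²−z²)/(2L)=-0.1007
  √(A²+B²)=0.4119;  θ2 = -1.2945+1.8178 ≈ 0.5232
rotate P by −φ3: (-0.0255, -0.0634, -0.3963)
  A=0.2055, B=-0.3963, C=(l²−L²−A²−y'²−z²)/(2L)=-0.2405
  θ3 = atan2(B,A) + arccos(C/0.4464) = 1.0473

θ₁ = 1.1345, θ₂ = 0.5232, θ₃ = 1.0473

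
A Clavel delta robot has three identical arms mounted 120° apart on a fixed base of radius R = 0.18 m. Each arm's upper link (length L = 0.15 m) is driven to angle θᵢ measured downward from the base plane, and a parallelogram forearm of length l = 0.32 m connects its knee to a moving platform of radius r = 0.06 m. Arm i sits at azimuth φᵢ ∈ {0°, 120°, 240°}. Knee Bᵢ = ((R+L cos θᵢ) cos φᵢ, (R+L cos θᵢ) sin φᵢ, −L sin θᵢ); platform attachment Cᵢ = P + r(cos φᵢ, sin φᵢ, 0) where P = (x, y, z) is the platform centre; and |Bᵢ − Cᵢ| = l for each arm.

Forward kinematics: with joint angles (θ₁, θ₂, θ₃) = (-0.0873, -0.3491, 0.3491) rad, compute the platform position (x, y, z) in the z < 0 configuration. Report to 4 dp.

(0.0080, 0.0380, -0.1675)

arm 1 at φ=0.0°: (R−r)+L cos θ1 = 0.2694;  O1 = (0.2694, 0.0000, 0.0131)
φ2=120.0°: virtual centre (-0.1305, 0.2260, 0.0513), radius l
O3 = (0.2610·cos240.0°, 0.2610·sin240.0°, -0.0513) = (-0.1305, -0.2260, -0.0513)
|O₂|²−|O₁|² = -0.0020;  |O₃|²−|O₁|² = -0.0020
linear system: -0.7998x+0.4520y = -0.0020−0.0765z; -0.7998x+-0.4520y = -0.0020−-0.1288z
det = 0.7230;  x = 0.0025+-0.0327z,  y = 0.0000+-0.2270z
into |P−O₁|² = l²: 1.0526z² + -0.0087z + -0.0310 = 0;  Δ = 0.1306;  z = -0.1675 or 0.1758 → z<0 root = -0.1675
x = 0.0080, y = 0.0380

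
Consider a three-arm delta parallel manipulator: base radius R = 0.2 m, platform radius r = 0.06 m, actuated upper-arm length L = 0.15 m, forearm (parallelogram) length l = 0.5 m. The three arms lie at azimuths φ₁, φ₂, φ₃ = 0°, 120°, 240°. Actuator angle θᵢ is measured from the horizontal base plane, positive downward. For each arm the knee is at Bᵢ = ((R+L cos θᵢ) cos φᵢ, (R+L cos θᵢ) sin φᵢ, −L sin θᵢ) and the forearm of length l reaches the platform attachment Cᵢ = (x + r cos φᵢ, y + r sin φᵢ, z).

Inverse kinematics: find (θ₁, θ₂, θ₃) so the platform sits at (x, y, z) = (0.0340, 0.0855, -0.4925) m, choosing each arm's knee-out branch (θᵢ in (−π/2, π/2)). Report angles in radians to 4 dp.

θ₁ = 0.4362, θ₂ = 0.3491, θ₃ = 0.8726

arm 1 (φ=0.0°): x'=0.0340, y'=0.0855
  A=0.1060, B=-0.4925, C=(l²−L²−A²−y'²−z²)/(2L)=-0.1120
  √(A²+B²)=0.5038;  θ1 = -1.3588+1.7950 ≈ 0.4362
φ2=120.0° → target in arm frame (0.0570, -0.0722)
  e−x'=0.0830;  (l²−L²−(e−x')²−y'²−z²)/2L = -0.0905
  γ=atan2(-0.4925,0.0830)=-1.4039;  ψ=arccos(-0.1812)=1.7530;  θ2=γ+ψ≈0.3491
arm 3 (φ=240.0°): x'=-0.0910, y'=-0.0133
  A cos θ + B sin θ = C:  0.2310·cos θ + -0.4925·sin θ = -0.2287
  γ=atan2(-0.4925,0.2310)=-1.1322;  ψ=arccos(-0.4204)=2.0047;  θ3=γ+ψ≈0.8726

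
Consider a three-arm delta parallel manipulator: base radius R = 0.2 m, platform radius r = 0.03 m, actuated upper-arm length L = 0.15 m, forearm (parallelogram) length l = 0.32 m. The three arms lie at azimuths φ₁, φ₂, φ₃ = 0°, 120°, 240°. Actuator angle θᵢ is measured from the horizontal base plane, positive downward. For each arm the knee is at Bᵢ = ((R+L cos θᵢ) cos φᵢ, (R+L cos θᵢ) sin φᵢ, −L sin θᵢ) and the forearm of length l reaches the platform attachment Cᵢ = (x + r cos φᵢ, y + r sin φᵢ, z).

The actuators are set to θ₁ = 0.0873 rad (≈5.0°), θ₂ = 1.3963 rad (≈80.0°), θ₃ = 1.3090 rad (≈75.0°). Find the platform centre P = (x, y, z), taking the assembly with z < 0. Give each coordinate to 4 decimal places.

S1 = (0.3194·cos0.0°, 0.3194·sin0.0°, -0.0131) = (0.3194, 0.0000, -0.0131)
S2 = (0.1960·cos120.0°, 0.1960·sin120.0°, -0.1477) = (-0.0980, 0.1698, -0.1477)
φ3=240.0°: virtual centre (-0.1044, -0.1808, -0.1449), radius l
subtract pairs → two planes through P
[-0.8349 0.3396 -0.2693]·P = -0.0420;  [-0.8477 -0.3617 -0.2636]·P = -0.0376
det = 0.5898;  x = 0.0474+-0.3169z,  y = -0.0071+0.0139z
into |P−S₁|² = l²: 1.1006z² + 0.1984z + -0.0282 = 0;  Δ = 0.1634;  z = -0.2737 or 0.0935 → z<0 root = -0.2737
x = 0.1341, y = -0.0109

(0.1341, -0.0109, -0.2737)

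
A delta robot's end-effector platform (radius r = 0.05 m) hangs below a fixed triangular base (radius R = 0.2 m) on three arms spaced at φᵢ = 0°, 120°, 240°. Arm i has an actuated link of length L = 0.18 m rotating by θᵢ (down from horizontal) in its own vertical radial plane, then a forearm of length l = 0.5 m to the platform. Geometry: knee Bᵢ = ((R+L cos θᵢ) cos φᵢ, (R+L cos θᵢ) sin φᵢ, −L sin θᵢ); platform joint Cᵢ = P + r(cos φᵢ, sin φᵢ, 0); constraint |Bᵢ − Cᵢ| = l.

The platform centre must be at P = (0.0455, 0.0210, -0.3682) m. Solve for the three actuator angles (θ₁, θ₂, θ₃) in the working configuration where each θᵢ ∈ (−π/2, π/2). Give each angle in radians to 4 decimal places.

θ₁ = -0.2620, θ₂ = 0.0000, θ₃ = 0.1741

arm 1 (φ=0.0°): x'=0.0455, y'=0.0210
  A cos θ + B sin θ = C:  0.1045·cos θ + -0.3682·sin θ = 0.1963
  γ=atan2(-0.3682,0.1045)=-1.2943;  ψ=arccos(0.5129)=1.0323;  θ1=γ+ψ≈-0.2620
arm 2 (φ=120.0°): x'=-0.0046, y'=-0.0499
  A=0.1546, B=-0.3682, C=(l²−L²−A²−y'²−z²)/(2L)=0.1546
  θ2 = atan2(B,A) + arccos(C/0.3993) = 0.0000
φ3=240.0° → target in arm frame (-0.0409, 0.0289)
  A cos θ + B sin θ = C:  0.1909·cos θ + -0.3682·sin θ = 0.1243
  √(A²+B²)=0.4148;  θ3 = -1.0924+1.2665 ≈ 0.1741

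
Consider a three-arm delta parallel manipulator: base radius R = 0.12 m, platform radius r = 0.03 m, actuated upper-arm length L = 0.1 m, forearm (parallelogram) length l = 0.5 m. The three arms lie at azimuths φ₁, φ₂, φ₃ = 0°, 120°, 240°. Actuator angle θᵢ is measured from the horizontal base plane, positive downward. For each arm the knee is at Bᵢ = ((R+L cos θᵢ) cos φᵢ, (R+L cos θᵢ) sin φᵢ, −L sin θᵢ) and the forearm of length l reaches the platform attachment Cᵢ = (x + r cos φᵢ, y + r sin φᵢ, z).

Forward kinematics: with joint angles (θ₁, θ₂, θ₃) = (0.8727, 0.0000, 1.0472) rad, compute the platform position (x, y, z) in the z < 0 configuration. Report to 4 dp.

(-0.0594, 0.1617, -0.4987)

φ1=0.0°: virtual centre (0.1543, 0.0000, -0.0766), radius l
arm 2 at φ=120.0°: e+L cos θ2 = 0.1900;  centre 2 = (-0.0950, 0.1645, 0.0000)
centre 3 = (0.1400·cos240.0°, 0.1400·sin240.0°, -0.0866) = (-0.0700, -0.1212, -0.0866)
eliminate P² terms by subtracting sphere 1 from 2 and 3
linear system: -0.4986x+0.3291y = 0.0064−0.1532z; -0.4486x+-0.2425y = -0.0026−-0.0200z
det = 0.2685;  x = -0.0027+0.1139z,  y = 0.0155+-0.2931z
sphere 1 gives Az²+Bz+C=0 with A=1.0989, B=0.1084, C=-0.2193;  B²−4AC=0.9755;  roots -0.4987, 0.4001;  negative root z = -0.4987
x = -0.0594, y = 0.1617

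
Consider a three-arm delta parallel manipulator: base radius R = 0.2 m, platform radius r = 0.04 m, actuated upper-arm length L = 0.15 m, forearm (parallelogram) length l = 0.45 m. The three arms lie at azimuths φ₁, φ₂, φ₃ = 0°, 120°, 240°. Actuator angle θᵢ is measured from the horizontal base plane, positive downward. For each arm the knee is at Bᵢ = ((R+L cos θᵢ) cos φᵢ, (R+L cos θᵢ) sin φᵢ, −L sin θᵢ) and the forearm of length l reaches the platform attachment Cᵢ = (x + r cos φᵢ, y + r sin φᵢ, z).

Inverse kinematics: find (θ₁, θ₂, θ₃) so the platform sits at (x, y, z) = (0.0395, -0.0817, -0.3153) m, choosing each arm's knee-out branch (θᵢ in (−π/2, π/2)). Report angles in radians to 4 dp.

θ₁ = -0.2617, θ₂ = 0.5236, θ₃ = -0.3490

rotate P by −φ1: (0.0395, -0.0817, -0.3153)
  A=0.1205, B=-0.3153, C=(l²−L²−A²−y'²−z²)/(2L)=0.1980
  √(A²+B²)=0.3375;  θ1 = -1.2057+0.9441 ≈ -0.2617
arm 2 (φ=120.0°): x'=-0.0905, y'=0.0066
  A cos θ + B sin θ = C:  0.2505·cos θ + -0.3153·sin θ = 0.0593
  γ=atan2(-0.3153,0.2505)=-0.8994;  ψ=arccos(0.1473)=1.4230;  θ2=γ+ψ≈0.5236
φ3=240.0° → target in arm frame (0.0510, 0.0751)
  A cos θ + B sin θ = C:  0.1090·cos θ + -0.3153·sin θ = 0.2102
  θ3 = atan2(B,A) + arccos(C/0.3336) = -0.3490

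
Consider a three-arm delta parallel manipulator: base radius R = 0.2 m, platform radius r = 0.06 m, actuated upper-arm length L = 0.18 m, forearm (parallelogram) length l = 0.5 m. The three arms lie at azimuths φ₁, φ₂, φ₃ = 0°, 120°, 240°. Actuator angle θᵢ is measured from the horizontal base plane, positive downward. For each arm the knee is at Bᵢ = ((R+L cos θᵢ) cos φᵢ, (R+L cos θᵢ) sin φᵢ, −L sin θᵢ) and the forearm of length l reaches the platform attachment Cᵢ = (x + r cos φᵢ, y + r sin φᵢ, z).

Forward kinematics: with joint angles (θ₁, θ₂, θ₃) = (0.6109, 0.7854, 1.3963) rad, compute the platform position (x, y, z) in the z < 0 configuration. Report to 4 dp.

centre 1 = (0.2874·cos0.0°, 0.2874·sin0.0°, -0.1032) = (0.2874, 0.0000, -0.1032)
centre 2 = (0.2673·cos120.0°, 0.2673·sin120.0°, -0.1273) = (-0.1336, 0.2315, -0.1273)
arm 3 at φ=240.0°: e+L cos θ3 = 0.1713;  centre 3 = (-0.0856, -0.1483, -0.1773)
subtract pairs → two planes through P
[-0.8422 0.4629 -0.0481]·P = -0.0056;  [-0.7461 -0.2966 -0.1480]·P = -0.0325
Cramer: x(z) = 0.0281-0.1391z;  y(z) = 0.0390-0.1492z
into |P−centre ₁|² = l²: 1.0416z² + 0.2670z + -0.1706 = 0;  Δ = 0.7820;  z = -0.5527 or 0.2963 → z<0 root = -0.5527
x = 0.1050, y = 0.1214

(0.1050, 0.1214, -0.5527)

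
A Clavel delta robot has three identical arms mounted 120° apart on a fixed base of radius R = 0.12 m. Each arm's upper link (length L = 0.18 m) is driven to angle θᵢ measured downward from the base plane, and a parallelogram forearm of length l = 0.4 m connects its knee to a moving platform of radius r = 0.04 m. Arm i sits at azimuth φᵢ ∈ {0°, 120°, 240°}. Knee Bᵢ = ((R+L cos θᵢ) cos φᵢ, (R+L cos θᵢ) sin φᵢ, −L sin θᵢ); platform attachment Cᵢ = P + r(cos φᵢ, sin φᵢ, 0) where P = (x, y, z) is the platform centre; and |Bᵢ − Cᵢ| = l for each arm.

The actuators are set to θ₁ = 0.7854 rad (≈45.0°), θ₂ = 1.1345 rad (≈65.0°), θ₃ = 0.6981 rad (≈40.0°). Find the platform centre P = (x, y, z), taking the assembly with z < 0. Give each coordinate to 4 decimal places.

arm 1 at φ=0.0°: (R−r)+L cos θ1 = 0.2073;  S1 = (0.2073, 0.0000, -0.1273)
arm 2 at φ=120.0°: (R−r)+L cos θ2 = 0.1561;  S2 = (-0.0780, 0.1352, -0.1631)
φ3=240.0°: virtual centre (-0.1089, -0.1887, -0.1157), radius l
|S₂|²−|S₁|² = -0.0082;  |S₃|²−|S₁|² = 0.0017
[-0.5706 0.2703 -0.0717]·P = -0.0082;  [-0.6324 -0.3774 0.0232]·P = 0.0017
Cramer: x(z) = 0.0068-0.0539z;  y(z) = -0.0159+0.1516z
quadratic in z: (1.0259)z²+(0.2713)z+(-0.1034)=0, √Δ=0.7055 → z ∈ {-0.4761, 0.2116}; z = -0.4761 (taking z<0)
x = 0.0325, y = -0.0881

(0.0325, -0.0881, -0.4761)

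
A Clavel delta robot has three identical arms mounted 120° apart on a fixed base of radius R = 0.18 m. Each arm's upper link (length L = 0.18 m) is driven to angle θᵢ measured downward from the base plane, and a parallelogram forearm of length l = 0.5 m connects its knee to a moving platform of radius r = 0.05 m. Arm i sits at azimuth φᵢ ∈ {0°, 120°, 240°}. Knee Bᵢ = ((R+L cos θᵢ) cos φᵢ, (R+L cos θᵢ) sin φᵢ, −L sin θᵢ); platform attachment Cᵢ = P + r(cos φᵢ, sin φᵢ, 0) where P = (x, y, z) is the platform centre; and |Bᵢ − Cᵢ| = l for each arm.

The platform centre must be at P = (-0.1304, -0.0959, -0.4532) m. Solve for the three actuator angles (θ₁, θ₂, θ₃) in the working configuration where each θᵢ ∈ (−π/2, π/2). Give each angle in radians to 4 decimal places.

θ₁ = 0.8731, θ₂ = 0.5239, θ₃ = -0.0871

rotate P by −φ1: (-0.1304, -0.0959, -0.4532)
  e−x'=0.2604;  (l²−L²−(e−x')²−y'²−z²)/2L = -0.1800
  √(A²+B²)=0.5227;  θ1 = -1.0493+1.9223 ≈ 0.8731
φ2=120.0° → target in arm frame (-0.0179, 0.1609)
  A=0.1479, B=-0.4532, C=(l²−L²−A²−y'²−z²)/(2L)=-0.0987
  √(A²+B²)=0.4767;  θ2 = -1.2554+1.7794 ≈ 0.5239
rotate P by −φ3: (0.1483, -0.0650, -0.4532)
  A=-0.0183, B=-0.4532, C=(l²−L²−A²−y'²−z²)/(2L)=0.0213
  θ3 = atan2(B,A) + arccos(C/0.4536) = -0.0871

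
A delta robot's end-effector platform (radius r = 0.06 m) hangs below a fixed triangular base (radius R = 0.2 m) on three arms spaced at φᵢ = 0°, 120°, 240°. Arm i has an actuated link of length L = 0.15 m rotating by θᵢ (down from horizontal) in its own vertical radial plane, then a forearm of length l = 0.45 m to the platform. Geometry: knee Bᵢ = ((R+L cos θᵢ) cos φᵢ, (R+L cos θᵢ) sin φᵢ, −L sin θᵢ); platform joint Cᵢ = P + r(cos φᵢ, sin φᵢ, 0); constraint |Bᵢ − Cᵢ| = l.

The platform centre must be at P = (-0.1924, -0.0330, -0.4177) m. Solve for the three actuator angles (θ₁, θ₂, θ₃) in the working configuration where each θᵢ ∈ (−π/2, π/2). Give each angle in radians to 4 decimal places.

φ1=0.0° → target in arm frame (-0.1924, -0.0330)
  e−x'=0.3324;  (l²−L²−(e−x')²−y'²−z²)/2L = -0.3535
  θ1 = atan2(B,A) + arccos(C/0.5338) = 1.3959
rotate P by −φ2: (0.0676, 0.1831, -0.4177)
  A=0.0724, B=-0.4177, C=(l²−L²−A²−y'²−z²)/(2L)=-0.1108
  θ2 = atan2(B,A) + arccos(C/0.4239) = 0.4361
φ3=240.0° → target in arm frame (0.1248, -0.1501)
  A=0.0152, B=-0.4177, C=(l²−L²−A²−y'²−z²)/(2L)=-0.0575
  θ3 = atan2(B,A) + arccos(C/0.4180) = 0.1744

θ₁ = 1.3959, θ₂ = 0.4361, θ₃ = 0.1744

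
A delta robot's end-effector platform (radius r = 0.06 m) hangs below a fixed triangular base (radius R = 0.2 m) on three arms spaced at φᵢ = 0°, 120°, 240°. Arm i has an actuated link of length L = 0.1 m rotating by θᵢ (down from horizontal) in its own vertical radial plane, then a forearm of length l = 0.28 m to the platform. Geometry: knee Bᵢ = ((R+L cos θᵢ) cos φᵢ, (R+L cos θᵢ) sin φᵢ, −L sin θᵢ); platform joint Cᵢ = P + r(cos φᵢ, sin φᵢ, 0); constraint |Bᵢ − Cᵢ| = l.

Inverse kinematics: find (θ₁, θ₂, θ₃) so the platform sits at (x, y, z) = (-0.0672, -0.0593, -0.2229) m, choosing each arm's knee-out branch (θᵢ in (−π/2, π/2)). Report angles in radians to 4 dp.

arm 1 (φ=0.0°): x'=-0.0672, y'=-0.0593
  e−x'=0.2072;  (l²−L²−(e−x')²−y'²−z²)/2L = -0.1387
  θ1 = atan2(B,A) + arccos(C/0.3043) = 1.2220
arm 2 (φ=120.0°): x'=-0.0178, y'=0.0878
  e−x'=0.1578;  (l²−L²−(e−x')²−y'²−z²)/2L = -0.0694
  θ2 = atan2(B,A) + arccos(C/0.2731) = 0.8730
arm 3 (φ=240.0°): x'=0.0850, y'=-0.0285
  e−x'=0.0550;  (l²−L²−(e−x')²−y'²−z²)/2L = 0.0744
  γ=atan2(-0.2229,0.0550)=-1.3287;  ψ=arccos(0.3238)=1.2410;  θ3=γ+ψ≈-0.0877

θ₁ = 1.2220, θ₂ = 0.8730, θ₃ = -0.0877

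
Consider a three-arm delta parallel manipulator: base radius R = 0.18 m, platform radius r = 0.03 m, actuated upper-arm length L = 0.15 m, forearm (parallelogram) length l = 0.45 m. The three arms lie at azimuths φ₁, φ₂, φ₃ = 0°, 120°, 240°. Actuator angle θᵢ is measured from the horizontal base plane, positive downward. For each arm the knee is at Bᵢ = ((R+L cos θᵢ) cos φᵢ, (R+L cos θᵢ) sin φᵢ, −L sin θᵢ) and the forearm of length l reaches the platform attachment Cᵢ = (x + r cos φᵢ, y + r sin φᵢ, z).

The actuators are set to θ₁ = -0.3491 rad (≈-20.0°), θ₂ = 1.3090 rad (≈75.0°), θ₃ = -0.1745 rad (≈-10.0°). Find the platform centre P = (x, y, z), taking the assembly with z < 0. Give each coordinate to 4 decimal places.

φ1=0.0°: virtual centre (0.2910, 0.0000, 0.0513), radius l
arm 2 at φ=120.0°: (R−r)+L cos θ2 = 0.1888;  S2 = (-0.0944, 0.1635, -0.1449)
φ3=240.0°: virtual centre (-0.1489, -0.2578, 0.0260), radius l
subtract pairs → two planes through P
linear system: -0.7707x+0.3271y = -0.0306−-0.3924z; -0.8796x+-0.5157y = 0.0020−-0.0505z
Cramer: x(z) = 0.0221-0.3195z;  y(z) = -0.0416+0.4469z
sphere 1 gives Az²+Bz+C=0 with A=1.3018, B=0.0320, C=-0.1258;  B²−4AC=0.6564;  roots -0.3234, 0.2989;  negative root z = -0.3234
x = 0.1254, y = -0.1862

(0.1254, -0.1862, -0.3234)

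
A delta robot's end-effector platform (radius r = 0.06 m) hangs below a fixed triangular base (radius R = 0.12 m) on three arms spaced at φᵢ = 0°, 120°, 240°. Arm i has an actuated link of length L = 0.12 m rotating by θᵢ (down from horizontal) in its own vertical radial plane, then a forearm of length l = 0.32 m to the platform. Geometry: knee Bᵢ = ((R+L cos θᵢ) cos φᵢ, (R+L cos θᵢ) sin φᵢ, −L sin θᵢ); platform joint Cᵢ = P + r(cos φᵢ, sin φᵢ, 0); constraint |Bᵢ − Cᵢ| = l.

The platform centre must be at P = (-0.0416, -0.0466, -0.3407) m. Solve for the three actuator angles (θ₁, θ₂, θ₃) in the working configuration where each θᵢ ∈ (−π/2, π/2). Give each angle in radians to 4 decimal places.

θ₁ = 0.7853, θ₂ = 0.6980, θ₃ = 0.3492

arm 1 (φ=0.0°): x'=-0.0416, y'=-0.0466
  A cos θ + B sin θ = C:  0.1016·cos θ + -0.3407·sin θ = -0.1690
  γ=atan2(-0.3407,0.1016)=-1.2810;  ψ=arccos(-0.4755)=2.0663;  θ1=γ+ψ≈0.7853
arm 2 (φ=120.0°): x'=-0.0196, y'=0.0593
  e−x'=0.0796;  (l²−L²−(e−x')²−y'²−z²)/2L = -0.1580
  γ=atan2(-0.3407,0.0796)=-1.3414;  ψ=arccos(-0.4517)=2.0394;  θ2=γ+ψ≈0.6980
φ3=240.0° → target in arm frame (0.0612, -0.0127)
  A cos θ + B sin θ = C:  -0.0012·cos θ + -0.3407·sin θ = -0.1177
  θ3 = atan2(B,A) + arccos(C/0.3407) = 0.3492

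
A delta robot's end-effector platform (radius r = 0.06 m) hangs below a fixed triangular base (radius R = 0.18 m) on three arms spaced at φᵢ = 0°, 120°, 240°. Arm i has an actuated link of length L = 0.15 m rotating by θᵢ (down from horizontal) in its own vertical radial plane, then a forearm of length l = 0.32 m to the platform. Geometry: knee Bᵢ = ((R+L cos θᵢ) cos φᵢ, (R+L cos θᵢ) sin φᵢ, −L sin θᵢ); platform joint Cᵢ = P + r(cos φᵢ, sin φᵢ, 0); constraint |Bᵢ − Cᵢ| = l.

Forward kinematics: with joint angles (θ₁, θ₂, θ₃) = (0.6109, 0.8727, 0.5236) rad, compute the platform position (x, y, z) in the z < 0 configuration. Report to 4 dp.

φ1=0.0°: virtual centre (0.2429, 0.0000, -0.0860), radius l
arm 2 at φ=120.0°: ρ2 = 0.2164;  O2 = (-0.1082, 0.1874, -0.1149)
arm 3 at φ=240.0°: ρ3 = 0.2499;  O3 = (-0.1250, -0.2164, -0.0750)
eliminate P² terms by subtracting sphere 1 from 2 and 3
[-0.7022 0.3748 -0.0577]·P = -0.0063;  [-0.7356 -0.4328 0.0221]·P = 0.0017
det = 0.5797;  x = 0.0036+-0.0288z,  y = -0.0101+0.1000z
into |P−O₁|² = l²: 1.0108z² + 0.1839z + -0.0377 = 0;  Δ = 0.1861;  z = -0.3043 or 0.1224 → z<0 root = -0.3043
x = 0.0124, y = -0.0405

(0.0124, -0.0405, -0.3043)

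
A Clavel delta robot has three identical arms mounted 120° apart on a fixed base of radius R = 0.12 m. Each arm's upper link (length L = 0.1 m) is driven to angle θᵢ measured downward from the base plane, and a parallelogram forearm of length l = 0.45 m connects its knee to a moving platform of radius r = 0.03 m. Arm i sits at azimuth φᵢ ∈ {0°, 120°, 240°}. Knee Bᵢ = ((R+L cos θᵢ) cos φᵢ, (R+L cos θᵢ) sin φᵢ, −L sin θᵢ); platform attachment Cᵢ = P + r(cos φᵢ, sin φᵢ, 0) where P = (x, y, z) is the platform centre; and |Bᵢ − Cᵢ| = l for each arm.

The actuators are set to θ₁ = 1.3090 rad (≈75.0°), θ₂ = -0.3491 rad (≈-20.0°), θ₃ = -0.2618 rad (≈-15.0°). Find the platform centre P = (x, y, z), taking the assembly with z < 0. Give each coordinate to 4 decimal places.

(-0.2487, 0.0096, -0.3602)

S1 = (0.1159·cos0.0°, 0.1159·sin0.0°, -0.0966) = (0.1159, 0.0000, -0.0966)
S2 = (0.1840·cos120.0°, 0.1840·sin120.0°, 0.0342) = (-0.0920, 0.1593, 0.0342)
φ3=240.0°: virtual centre (-0.0933, -0.1616, 0.0259), radius l
subtract pairs → two planes through P
[-0.4157 0.3186 0.2616]·P = 0.0123;  [-0.4184 -0.3232 0.2449]·P = 0.0127
det = 0.2677;  x = -0.0299+0.6075z,  y = -0.0006+-0.0284z
quadratic in z: (1.3698)z²+(0.0160)z+(-0.1719)=0, √Δ=0.9706 → z ∈ {-0.3602, 0.3484}; z = -0.3602 (taking z<0)
x = -0.2487, y = 0.0096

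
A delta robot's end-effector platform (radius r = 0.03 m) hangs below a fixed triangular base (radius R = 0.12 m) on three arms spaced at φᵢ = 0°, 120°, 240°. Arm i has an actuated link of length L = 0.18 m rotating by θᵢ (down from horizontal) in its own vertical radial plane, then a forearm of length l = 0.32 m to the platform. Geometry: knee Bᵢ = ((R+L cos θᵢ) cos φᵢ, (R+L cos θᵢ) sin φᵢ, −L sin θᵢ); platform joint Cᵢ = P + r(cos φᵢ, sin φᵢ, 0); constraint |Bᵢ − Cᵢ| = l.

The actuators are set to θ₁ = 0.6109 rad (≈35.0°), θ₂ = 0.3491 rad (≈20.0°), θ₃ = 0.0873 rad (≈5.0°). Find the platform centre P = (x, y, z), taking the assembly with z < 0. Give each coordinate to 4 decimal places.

(-0.0488, -0.0259, -0.2438)

φ1=0.0°: virtual centre (0.2374, 0.0000, -0.1032), radius l
arm 2 at φ=120.0°: (R−r)+L cos θ2 = 0.2591;  centre 2 = (-0.1296, 0.2244, -0.0616)
arm 3 at φ=240.0°: (R−r)+L cos θ3 = 0.2693;  centre 3 = (-0.1347, -0.2332, -0.0157)
eliminate P² terms by subtracting sphere 1 from 2 and 3
[-0.7340 0.4488 0.0834]·P = 0.0039;  [-0.7442 -0.4665 0.1751]·P = 0.0057
det = 0.6764;  x = -0.0065+0.1737z,  y = -0.0019+0.0983z
quadratic in z: (1.0398)z²+(0.1214)z+(-0.0322)=0, √Δ=0.3857 → z ∈ {-0.2438, 0.1271}; z = -0.2438 (taking z<0)
x = -0.0488, y = -0.0259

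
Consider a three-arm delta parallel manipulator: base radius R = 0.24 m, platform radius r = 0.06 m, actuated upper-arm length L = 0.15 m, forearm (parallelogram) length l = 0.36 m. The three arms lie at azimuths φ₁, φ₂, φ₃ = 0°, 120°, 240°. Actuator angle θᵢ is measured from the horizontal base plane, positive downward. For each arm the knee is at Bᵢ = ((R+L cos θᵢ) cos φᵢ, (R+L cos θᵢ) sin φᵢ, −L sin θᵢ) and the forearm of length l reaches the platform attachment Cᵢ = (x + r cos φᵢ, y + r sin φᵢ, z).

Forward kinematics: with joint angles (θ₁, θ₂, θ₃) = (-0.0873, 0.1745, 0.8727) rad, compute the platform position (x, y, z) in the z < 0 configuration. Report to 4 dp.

(0.0485, 0.0549, -0.2052)

O1 = (0.3294·cos0.0°, 0.3294·sin0.0°, 0.0131) = (0.3294, 0.0000, 0.0131)
arm 2 at φ=120.0°: e+L cos θ2 = 0.3277;  O2 = (-0.1639, 0.2838, -0.0260)
φ3=240.0°: virtual centre (-0.1382, -0.2394, -0.1149), radius l
eliminate P² terms by subtracting sphere 1 from 2 and 3
plane₁₂: -0.9866x+0.5676y+-0.0782z = -0.0006
Cramer: x(z) = 0.0111-0.1822z;  y(z) = 0.0182-0.1788z
into |P−O₁|² = l²: 1.0652z² + 0.0833z + -0.0278 = 0;  Δ = 0.1252;  z = -0.2052 or 0.1270 → z<0 root = -0.2052
x = 0.0485, y = 0.0549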